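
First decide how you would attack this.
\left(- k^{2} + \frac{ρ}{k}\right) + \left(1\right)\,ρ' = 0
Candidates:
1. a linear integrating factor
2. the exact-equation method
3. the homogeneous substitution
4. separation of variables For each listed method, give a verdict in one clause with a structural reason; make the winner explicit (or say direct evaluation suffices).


Technique: a linear integrating factor — linear in the unknown with genuine forcing: multiply through by the exponential of the integrated coefficient and the left side closes into one derivative.
- a linear integrating factor — yes, a natural case for it.
- the exact-equation method — exactness fails on the nose — the mixed partials do not match.
- the homogeneous substitution — the ratio of the variables does not determine the slope.
- separation of variables: the two dependences are entangled, not a clean product of one-variable pieces.


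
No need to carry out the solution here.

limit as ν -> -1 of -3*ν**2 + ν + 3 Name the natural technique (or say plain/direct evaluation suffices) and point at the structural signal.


Technique: no special technique — the expression is continuous at the evaluation point — substitute directly; no indeterminate form appears.


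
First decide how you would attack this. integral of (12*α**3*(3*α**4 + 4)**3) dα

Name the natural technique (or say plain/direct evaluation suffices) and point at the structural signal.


Verdict: u-substitution — spotting that 12*α**3 is a constant multiple of the derivative of 3*α**4 + 4 is the key observation — substitute u = 3*α**4 + 4 and the integral becomes one-dimensional in u. Brute-force expansion works too — the substitution sees the structure instead of grinding through terms.


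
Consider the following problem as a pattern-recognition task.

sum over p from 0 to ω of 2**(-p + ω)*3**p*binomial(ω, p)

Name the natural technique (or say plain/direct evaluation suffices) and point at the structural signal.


Best approach: the binomial theorem — the summand is term p of a binomial expansion in 3 and 2; the whole sum is a single power.


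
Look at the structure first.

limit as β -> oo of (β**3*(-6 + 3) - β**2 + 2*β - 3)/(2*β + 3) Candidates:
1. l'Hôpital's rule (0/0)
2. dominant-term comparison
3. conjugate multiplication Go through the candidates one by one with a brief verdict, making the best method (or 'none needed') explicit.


Technique: dominant-term comparison — divide by the highest power of β present: lower-order terms vanish and the dominant ratio remains.
- l'Hôpital's rule (0/0) — viewed as a single quotient this runs to ∞/∞, not the 0/0 clash this candidate addresses; an at-infinity variant of the rule would resolve it, but comparing leading growth reads the answer without differentiating.
- dominant-term comparison — applies; the problem has the shape this method handles.
- conjugate multiplication: multiplying by a conjugate would not remove any indeterminacy here.


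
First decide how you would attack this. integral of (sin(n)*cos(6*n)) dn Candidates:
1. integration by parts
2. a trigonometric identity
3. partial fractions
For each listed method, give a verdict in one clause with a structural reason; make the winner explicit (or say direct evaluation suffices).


Method: a trigonometric identity — mixed-frequency products such as sin(n)*cos(6*n) are designed for the product-to-sum formula.
- integration by parts: not the fit here: there is no polynomial factor to ladder down — parts can still close the trigonometric product by recursion, though the identity rewrite is the direct route.
- a trigonometric identity — applies; the problem has the shape this method handles.
- partial fractions — the expression is not a ratio of polynomials that decomposes further.


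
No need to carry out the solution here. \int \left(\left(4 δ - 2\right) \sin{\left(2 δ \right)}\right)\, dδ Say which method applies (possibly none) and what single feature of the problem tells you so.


Best approach: integration by parts — a polynomial 4 δ - 2 against the kernel \sin{\left(2 δ \right)} is the signature bounded-ladder case for integration by parts.


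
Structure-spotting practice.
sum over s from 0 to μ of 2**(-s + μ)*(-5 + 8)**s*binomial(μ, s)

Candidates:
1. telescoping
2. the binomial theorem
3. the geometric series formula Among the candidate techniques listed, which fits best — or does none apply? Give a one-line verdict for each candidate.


Best approach: the binomial theorem — binomial coefficients against complementary powers of (-5 + 8) and 2: recognize the binomial expansion and resum.
- telescoping: the terms as presented offer no neighboring cancellation — a telescoping rewrite may exist, but the displayed structure does not hand one over.
- the binomial theorem — a fit — the right tool for this form.
- the geometric series formula — there is no constant term-to-term ratio.


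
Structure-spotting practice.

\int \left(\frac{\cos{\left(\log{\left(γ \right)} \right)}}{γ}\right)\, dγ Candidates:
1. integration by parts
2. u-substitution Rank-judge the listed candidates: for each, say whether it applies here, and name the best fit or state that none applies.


Best approach: u-substitution — collected, the integrand has one factor that is, up to a constant, the derivative of an inner expression the rest depends on — substitute for that inner expression.
- integration by parts — there is no nonconstant-polynomial-times-kernel split with an exp, sine, cosine (degree-1 argument), or logarithm partner.
- u-substitution — a fit — the right tool for this form.


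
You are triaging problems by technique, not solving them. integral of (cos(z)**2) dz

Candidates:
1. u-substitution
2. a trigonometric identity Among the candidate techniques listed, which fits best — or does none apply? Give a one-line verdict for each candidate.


Technique: a trigonometric identity — cos(z)**2 carries an even exponent — trade it for double-angle cosines before integrating.
- u-substitution: no subexpression of the integrand pairs with its own derivative as a factor — individual terms may offer their own substitutions, but any change of variable covering the whole integral would have to be constructed from outside the expression.
- a trigonometric identity — yes — fits the structure here.


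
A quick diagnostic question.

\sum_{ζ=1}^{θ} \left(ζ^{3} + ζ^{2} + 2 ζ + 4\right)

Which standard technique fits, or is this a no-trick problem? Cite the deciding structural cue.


Verdict: no special technique — constant-multiple powers of ζ with no cancellation partners and no common ratio — use the standard power-sum formulas.


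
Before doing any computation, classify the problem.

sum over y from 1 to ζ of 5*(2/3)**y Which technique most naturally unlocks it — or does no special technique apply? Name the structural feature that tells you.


Method: the geometric series formula — each term is 2/3 times the previous one, so the geometric-series formula applies directly.


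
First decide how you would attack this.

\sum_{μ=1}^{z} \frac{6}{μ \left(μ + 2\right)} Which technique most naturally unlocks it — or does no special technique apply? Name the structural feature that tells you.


Technique: telescoping — after splitting \frac{6}{μ \left(μ + 2\right)} into partial fractions, the pieces are shifted copies of one function and cancel telescopically.


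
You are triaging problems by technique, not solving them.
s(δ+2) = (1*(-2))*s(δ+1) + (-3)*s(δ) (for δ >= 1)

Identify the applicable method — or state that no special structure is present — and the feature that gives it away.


Best approach: the characteristic-root method — shift-invariance with fixed coefficients calls for exponential trials; the characteristic polynomial finds every r^δ.


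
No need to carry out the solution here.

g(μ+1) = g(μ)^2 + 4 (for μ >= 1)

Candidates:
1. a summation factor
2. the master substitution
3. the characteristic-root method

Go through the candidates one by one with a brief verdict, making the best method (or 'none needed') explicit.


Diagnosis: no special technique — the recurrence is nonlinear in the sequence values; study it directly, no linear machinery applies.
- a summation factor — no summation factor applies — the rule is not linear in the sequence values.
- the master substitution: the recursion shifts the index rather than dividing it.
- the characteristic-root method — nonlinearity rules out exponential-mode superposition from the start.


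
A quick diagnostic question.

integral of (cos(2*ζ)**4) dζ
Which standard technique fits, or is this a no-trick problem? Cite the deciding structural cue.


Best approach: a trigonometric identity — cos(2*ζ)**4 is an even power — the power-reduction identity rewrites it into first-degree cosines.


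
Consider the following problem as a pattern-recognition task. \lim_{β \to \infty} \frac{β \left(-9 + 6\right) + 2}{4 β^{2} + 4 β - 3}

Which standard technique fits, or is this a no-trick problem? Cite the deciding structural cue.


Verdict: dominant-term comparison — growth-rate triage: the leading powers of β decide the limit, everything else is noise. As a single quotient, the ∞/∞ shape would yield to repeated differentiation as well — the growth comparison gets there in one look.


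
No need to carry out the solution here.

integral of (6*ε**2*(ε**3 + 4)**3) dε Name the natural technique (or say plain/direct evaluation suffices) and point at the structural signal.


Method: u-substitution — collected, the integrand has one factor that is, up to a constant, the derivative of an inner expression the rest depends on — substitute for that inner expression. Expanding everything out would also get there; the substitution is the systematic route.


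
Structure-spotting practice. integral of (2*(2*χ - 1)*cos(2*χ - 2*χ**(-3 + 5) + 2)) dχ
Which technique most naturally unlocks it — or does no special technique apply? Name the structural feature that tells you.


Technique: u-substitution — collected, the integrand has one factor that is, up to a constant, the derivative of an inner expression the rest depends on — substitute for that inner expression.


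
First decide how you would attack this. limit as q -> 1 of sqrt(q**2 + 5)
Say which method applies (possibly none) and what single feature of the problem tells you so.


Best approach: no special technique — no vanishing denominator and no indeterminate clash at the point — evaluation is immediate.


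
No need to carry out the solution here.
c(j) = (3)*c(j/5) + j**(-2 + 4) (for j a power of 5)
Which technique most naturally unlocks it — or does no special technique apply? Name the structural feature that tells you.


Best approach: the master substitution — treat m = log base 5 of j as the new clock: one recursion step advances m by one while j scales by 5.


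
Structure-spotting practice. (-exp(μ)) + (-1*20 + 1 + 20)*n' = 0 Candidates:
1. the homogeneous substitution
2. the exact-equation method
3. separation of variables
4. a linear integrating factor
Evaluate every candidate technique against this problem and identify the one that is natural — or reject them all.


Method: no special technique — with n absent the equation is not coupled at all: direct integration in μ.
- the homogeneous substitution: the ratio substitution does not collapse this equation.
- the exact-equation method: no dependence on the unknown anywhere: exactness is a label without content here.
- separation of variables: with no unknown in the slope, separating variables is a formality — the equation integrates directly.
- a linear integrating factor — the linear template holds only trivially here (the unknown is absent, so the coefficient is zero) — the method is not the natural label.


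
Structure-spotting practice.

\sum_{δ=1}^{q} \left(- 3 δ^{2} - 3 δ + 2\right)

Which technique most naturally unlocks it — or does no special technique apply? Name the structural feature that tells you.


Best approach: no special technique — this is bookkeeping, not technique: standard formulas for sums of constant-multiple powers of δ apply termwise.


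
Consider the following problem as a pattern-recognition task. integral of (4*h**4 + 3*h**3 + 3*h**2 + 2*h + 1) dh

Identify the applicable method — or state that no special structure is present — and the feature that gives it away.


Best approach: no special technique — every term is a constant multiple of a power of h; term-wise power-rule integration needs no preliminary transformation.


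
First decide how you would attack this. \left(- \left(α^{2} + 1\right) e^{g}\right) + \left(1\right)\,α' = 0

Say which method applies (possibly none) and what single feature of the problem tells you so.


Method: separation of variables — solved for the derivative, the right side splits multiplicatively into a function of each variable alone — divide and integrate each side.


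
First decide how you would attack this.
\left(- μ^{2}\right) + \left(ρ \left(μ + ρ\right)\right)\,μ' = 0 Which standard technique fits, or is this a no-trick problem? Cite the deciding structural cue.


Method: the homogeneous substitution — the slope's numerator and denominator share total degree; set v = μ/ρ and the equation drops to separable form. Suitably rearranged — at times with the variables' roles exchanged — this doubles as a Bernoulli equation; the homogeneous reading needs no such setup.


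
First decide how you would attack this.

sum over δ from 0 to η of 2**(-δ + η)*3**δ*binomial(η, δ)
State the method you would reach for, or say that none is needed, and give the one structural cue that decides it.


Method: the binomial theorem — terms weighting binomial(η, δ) against matched powers of 3 and 2 reassemble into (3 + 2)^η by the binomial theorem.


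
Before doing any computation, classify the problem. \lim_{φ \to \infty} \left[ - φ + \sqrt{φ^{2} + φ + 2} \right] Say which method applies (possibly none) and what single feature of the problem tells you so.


Diagnosis: conjugate multiplication — an infinity-minus-infinity difference with a surviving radical — multiply by the conjugate to cancel the divergence.


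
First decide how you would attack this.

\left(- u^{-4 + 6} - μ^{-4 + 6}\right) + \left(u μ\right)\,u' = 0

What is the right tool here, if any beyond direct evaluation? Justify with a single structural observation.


Best approach: the homogeneous substitution — scaling μ and u together leaves the slope fixed — it depends only on u/μ, so substitute the ratio. A Bernoulli rewrite works here as the equation stands — the homogeneous substitution is the more immediate reading.


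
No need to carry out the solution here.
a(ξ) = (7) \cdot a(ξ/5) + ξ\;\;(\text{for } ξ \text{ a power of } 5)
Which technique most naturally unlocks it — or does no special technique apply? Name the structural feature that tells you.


Diagnosis: the master substitution — treat m = log base 5 of ξ as the new clock: one recursion step advances m by one while ξ scales by 5.


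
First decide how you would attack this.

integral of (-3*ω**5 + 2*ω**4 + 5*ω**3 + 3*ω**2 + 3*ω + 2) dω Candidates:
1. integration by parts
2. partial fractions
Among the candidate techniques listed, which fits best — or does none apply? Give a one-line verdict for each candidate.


Diagnosis: no special technique — nothing composite, nothing rational, nothing trigonometric — each constant-multiple power of ω integrates by the power rule alone.
- integration by parts — splitting off a factor buys nothing — the integrand integrates directly without parts.
- partial fractions: the expression is not a ratio of polynomials that decomposes further.


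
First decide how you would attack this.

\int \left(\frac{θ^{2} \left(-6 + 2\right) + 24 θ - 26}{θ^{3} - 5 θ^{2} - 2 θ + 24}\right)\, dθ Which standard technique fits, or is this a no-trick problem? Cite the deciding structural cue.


Method: partial fractions — each factor of θ^{3} - 5 θ^{2} - 2 θ + 24 owns one elementary piece of the integrand — separate them and integrate piecewise.


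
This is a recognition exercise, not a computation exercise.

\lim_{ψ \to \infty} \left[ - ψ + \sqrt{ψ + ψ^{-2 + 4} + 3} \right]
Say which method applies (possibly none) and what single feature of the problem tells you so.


Best approach: conjugate multiplication — this difference gives up after one conjugate multiplication — the radical structure cancels against its conjugate.


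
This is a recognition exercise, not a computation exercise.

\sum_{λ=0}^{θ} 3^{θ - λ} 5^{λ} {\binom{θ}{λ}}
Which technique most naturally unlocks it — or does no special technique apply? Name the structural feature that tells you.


Method: the binomial theorem — the binomial coefficients weight matched powers of 5 and 3, which is exactly the expansion of a binomial power.


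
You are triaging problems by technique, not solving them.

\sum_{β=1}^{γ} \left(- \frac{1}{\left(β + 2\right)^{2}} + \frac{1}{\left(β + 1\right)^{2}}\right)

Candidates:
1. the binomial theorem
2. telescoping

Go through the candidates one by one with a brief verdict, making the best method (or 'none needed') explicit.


Diagnosis: telescoping — the summand is \frac{1}{\left(β + 1\right)^{2}} minus the same expression shifted by one, so consecutive terms cancel in pairs.
- the binomial theorem: the terms do not reassemble into a binomial power.
- telescoping — applicable, and directly so.


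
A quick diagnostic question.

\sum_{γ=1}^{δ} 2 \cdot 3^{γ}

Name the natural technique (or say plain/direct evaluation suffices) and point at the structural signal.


Best approach: the geometric series formula — check a ratio of consecutive terms: it is 3, independent of the index, so the geometric formula closes the sum.


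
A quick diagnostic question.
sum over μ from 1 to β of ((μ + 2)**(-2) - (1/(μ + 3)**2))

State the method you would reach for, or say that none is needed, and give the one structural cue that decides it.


Best approach: telescoping — the piece each term subtracts is (μ + 2)**(-2) advanced by one index, and it reappears with a plus sign leading the following term — the sum collapses to its boundary terms.


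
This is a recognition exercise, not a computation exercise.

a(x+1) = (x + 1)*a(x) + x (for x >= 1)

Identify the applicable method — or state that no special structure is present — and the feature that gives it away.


Technique: a summation factor — first-order, linear, moving coefficient x + 1: the discrete analogue of an integrating factor handles it.


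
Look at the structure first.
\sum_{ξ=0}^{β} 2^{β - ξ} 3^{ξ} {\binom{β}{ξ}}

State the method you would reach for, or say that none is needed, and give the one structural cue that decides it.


Technique: the binomial theorem — binomial coefficients against complementary powers of 3 and 2: recognize the binomial expansion and resum.


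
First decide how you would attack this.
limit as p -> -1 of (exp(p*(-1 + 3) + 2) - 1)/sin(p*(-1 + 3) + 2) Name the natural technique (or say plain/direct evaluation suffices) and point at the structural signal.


Method: l'Hôpital's rule (0/0) — both numerator and denominator vanish at -1: the genuine 0/0 indeterminate that l'Hôpital exists for. Known elementary limits would finish this too — the rule just bypasses the case analysis.


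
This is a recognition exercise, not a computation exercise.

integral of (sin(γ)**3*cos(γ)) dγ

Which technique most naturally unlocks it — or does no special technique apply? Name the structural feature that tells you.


Diagnosis: u-substitution — everything non-trivial happens through the inner expression sin(γ), and its derivative accounts for the remaining factor up to a constant, so set u = sin(γ).


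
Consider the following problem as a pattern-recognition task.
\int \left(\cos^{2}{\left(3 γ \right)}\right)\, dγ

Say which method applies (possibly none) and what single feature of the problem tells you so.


Diagnosis: a trigonometric identity — an even power like \cos^{2}{\left(3 γ \right)} flattens under the half-angle identity into first-degree cosines you can integrate directly.


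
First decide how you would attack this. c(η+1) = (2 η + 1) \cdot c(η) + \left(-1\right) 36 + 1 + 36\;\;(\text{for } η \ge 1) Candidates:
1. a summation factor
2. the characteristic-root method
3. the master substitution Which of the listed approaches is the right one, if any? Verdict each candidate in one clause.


Technique: a summation factor — normalize by the running product of 2 η + 1: the left side becomes a difference, and differences sum.
- a summation factor: applies; the problem has the shape this method handles.
- the characteristic-root method — an index-dependent weight blocks the pure exponential ansatz.
- the master substitution — this is shift-type recursion, outside the divide-and-conquer template.


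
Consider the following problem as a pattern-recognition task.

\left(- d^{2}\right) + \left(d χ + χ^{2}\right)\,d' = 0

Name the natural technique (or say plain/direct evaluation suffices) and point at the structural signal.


Technique: the homogeneous substitution — solved for the derivative, the right side is unchanged under scaling χ and d together — it depends only on the ratio d/χ, so substitute a single ratio variable. With the right rearrangement (exchanging the roles of the variables where needed), this also fits a Bernoulli template; the homogeneous substitution reads the structure directly.


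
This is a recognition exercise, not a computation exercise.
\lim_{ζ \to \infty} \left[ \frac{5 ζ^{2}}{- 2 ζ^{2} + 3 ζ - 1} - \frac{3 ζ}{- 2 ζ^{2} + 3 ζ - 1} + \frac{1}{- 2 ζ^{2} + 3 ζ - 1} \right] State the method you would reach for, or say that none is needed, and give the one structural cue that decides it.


Verdict: dominant-term comparison — divide through by the highest power of ζ; every lower-order term dies and the dominant terms decide the limit. Viewed as a single quotient this is an ∞/∞ form — an at-infinity application of l'Hôpital's rule would also resolve it; comparing leading growth reads the answer without differentiating.


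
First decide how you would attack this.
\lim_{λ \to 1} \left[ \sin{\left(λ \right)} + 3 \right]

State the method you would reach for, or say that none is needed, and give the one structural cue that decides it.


Technique: no special technique — no zero denominators, no indeterminate clash at 1 — substitute and read off the value.


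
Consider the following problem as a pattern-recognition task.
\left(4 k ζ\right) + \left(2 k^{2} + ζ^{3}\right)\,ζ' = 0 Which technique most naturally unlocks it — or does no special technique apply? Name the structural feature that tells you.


Verdict: the exact-equation method — 4 k ζ and 2 k^{2} + ζ^{3} pass the exactness check on the nose, so no integrating factor in k or ζ is needed at all.


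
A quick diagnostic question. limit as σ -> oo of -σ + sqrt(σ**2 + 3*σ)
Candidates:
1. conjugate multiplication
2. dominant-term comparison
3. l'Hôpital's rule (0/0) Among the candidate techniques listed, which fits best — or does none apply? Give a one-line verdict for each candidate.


Method: conjugate multiplication — neither sqrt(σ**2 + 3*σ) nor σ converges alone, so rewrite their difference as a conjugate-rationalized quotient first.
- conjugate multiplication — a fit — the right tool for this form.
- dominant-term comparison — no dominant-degree comparison decides it.
- l'Hôpital's rule (0/0): no quotient structure at all: the clash is ∞ minus ∞, which rationalizing converts into a tractable ratio.


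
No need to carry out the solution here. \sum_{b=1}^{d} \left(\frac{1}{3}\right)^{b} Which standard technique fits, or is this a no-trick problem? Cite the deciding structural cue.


Verdict: the geometric series formula — term-over-term division gives \frac{1}{3} every time — index-free ratio, geometric sum formula applies.


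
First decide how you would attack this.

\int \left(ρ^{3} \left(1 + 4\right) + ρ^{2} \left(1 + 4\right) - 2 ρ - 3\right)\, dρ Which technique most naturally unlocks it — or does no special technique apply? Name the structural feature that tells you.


Method: no special technique — the integrand is a sum of constant multiples of powers of ρ — integrate term by term.


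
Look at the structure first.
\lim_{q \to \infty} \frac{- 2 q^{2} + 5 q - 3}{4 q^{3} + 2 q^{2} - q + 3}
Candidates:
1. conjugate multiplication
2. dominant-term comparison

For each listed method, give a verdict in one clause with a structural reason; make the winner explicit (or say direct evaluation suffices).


Verdict: dominant-term comparison — at large q only the top-degree terms survive; compare the leading terms and the limit falls out.
- conjugate multiplication — the conjugate move applies to radical differences, which this is not.
- dominant-term comparison: yes, a natural case for it.


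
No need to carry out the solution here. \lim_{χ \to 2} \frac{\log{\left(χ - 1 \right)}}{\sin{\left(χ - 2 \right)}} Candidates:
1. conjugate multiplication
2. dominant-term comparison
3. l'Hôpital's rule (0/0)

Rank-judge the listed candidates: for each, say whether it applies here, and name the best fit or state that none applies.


Diagnosis: l'Hôpital's rule (0/0) — both numerator and denominator vanish at 2: the genuine 0/0 indeterminate that l'Hôpital exists for. Known elementary limits would finish this too — the rule just bypasses the case analysis.
- conjugate multiplication: multiplying by a conjugate would not remove any indeterminacy here.
- dominant-term comparison — no dominant-degree comparison decides it.
- l'Hôpital's rule (0/0): yes — fits the structure here.


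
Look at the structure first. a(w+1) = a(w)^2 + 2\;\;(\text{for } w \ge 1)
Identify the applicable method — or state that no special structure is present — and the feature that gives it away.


Diagnosis: no special technique — nonlinear feedback in the recursion rules out every root- or factor-based technique.


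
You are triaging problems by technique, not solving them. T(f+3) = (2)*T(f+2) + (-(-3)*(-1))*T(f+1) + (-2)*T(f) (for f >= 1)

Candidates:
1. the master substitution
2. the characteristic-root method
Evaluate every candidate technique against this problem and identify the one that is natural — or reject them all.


Verdict: the characteristic-root method — the recurrence treats every index alike (constant coefficients, no forcing) — precisely the regime where r^f trials close it.
- the master substitution — the recursive argument is a shift of the index, not a fixed fraction of it.
- the characteristic-root method: yes, a natural case for it.


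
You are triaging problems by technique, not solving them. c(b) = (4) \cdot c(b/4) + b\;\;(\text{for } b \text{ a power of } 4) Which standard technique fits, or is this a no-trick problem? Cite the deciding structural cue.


Method: the master substitution — treat m = log base 4 of b as the new clock: one recursion step advances m by one while b scales by 4.


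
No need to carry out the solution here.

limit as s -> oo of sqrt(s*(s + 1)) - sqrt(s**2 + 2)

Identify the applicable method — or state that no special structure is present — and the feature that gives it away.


Method: conjugate multiplication — infinity minus infinity with a radical in play — multiply by the conjugate so the divergences of sqrt(s*(s + 1)) and sqrt(s**2 + 2) annihilate.


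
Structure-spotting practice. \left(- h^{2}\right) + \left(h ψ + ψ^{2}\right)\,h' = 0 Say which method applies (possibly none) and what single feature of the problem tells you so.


Method: the homogeneous substitution — scaling ψ and h together leaves the slope fixed — it depends only on h/ψ, so substitute the ratio. Rewriting — with the variables' roles exchanged where the shape demands it — would expose a Bernoulli structure too; the homogeneous substitution simply reads the degrees directly.


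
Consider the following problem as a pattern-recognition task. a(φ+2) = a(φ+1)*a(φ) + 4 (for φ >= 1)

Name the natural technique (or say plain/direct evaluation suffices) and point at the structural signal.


Verdict: no special technique — the update rule curves (it is not linear in the unknown sequence), so no superposition-based closed form attaches — iterate or study it directly.


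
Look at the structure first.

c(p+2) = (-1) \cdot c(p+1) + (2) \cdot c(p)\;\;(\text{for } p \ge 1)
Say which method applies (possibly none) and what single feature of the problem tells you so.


Verdict: the characteristic-root method — shift-invariance with fixed coefficients calls for exponential trials; the characteristic polynomial finds every r^p.


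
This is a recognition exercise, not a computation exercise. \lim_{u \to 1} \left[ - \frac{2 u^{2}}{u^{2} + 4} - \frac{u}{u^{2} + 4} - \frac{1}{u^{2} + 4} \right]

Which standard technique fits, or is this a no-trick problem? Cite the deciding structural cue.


Verdict: no special technique — no denominator vanishes and nothing blows up at 1: direct substitution is the whole computation.


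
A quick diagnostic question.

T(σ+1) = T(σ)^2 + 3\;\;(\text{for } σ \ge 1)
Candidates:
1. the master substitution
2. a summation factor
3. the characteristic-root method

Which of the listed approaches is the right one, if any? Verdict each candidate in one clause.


Best approach: no special technique — the unknown sequence enters the update nonlinearly, so no linear method fits the recurrence as written — direct iteration remains.
- the master substitution: no fixed divisor shrinks the index between calls.
- a summation factor — no summation factor applies — the rule is not linear in the sequence values.
- the characteristic-root method — nonlinearity rules out exponential-mode superposition from the start.


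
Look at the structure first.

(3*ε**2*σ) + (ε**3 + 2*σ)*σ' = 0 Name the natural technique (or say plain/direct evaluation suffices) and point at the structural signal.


Verdict: the exact-equation method — check exactness first: here it holds (3*ε**2*σ, ε**3 + 2*σ have matching cross partials), so no integrating factor is needed.


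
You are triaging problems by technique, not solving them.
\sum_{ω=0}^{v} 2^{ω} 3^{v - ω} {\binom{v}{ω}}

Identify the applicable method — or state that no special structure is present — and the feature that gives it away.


Technique: the binomial theorem — binomial coefficients against complementary powers of 2 and 3: recognize the binomial expansion and resum.


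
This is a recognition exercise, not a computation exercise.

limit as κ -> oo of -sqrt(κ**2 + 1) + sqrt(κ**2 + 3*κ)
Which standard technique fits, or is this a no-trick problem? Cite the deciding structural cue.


Technique: conjugate multiplication — infinity minus infinity with a radical in play — multiply by the conjugate so the divergences of sqrt(κ**2 + 3*κ) and sqrt(κ**2 + 1) annihilate.


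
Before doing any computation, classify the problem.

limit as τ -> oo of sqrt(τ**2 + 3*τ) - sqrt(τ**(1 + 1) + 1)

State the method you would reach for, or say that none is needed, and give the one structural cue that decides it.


Verdict: conjugate multiplication — divergence minus divergence hides a finite answer — expose it by pairing sqrt(τ**2 + 3*τ) - sqrt(τ**(1 + 1) + 1) with its conjugate.


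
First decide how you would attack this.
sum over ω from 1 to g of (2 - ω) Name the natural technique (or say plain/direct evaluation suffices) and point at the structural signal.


Method: no special technique — no ratio, no shift structure, no binomial pattern: sum the constant-multiple powers of ω with known formulas.


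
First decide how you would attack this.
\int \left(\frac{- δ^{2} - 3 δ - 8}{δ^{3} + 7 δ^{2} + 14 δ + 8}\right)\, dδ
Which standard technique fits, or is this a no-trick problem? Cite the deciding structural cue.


Best approach: partial fractions — the integrand is a proper rational function and its denominator δ^{3} + 7 δ^{2} + 14 δ + 8 factors into distinct pieces, so it splits into simple fractions.


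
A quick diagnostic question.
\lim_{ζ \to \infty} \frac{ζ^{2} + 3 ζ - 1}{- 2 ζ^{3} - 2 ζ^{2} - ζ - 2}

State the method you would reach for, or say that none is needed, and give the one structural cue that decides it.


Diagnosis: dominant-term comparison — divide by the highest power of ζ present: lower-order terms vanish and the dominant ratio remains. Viewed as a single quotient this is an ∞/∞ form — an at-infinity application of l'Hôpital's rule would also resolve it; comparing leading growth reads the answer without differentiating.


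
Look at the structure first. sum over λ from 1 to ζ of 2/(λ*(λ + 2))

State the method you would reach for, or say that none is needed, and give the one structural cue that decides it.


Best approach: telescoping — one partial-fraction pass turns 2/(λ*(λ + 2)) into a shifted difference, and shifted differences telescope.


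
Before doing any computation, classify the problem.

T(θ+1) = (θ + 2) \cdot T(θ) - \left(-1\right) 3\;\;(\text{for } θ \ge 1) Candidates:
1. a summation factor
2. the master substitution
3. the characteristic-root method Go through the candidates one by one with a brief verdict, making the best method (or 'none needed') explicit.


Verdict: a summation factor — an index-dependent multiplier θ + 2 rules out characteristic roots; a summation factor converts it to a pure difference.
- a summation factor — applies; the problem has the shape this method handles.
- the master substitution — this is shift-type recursion, outside the divide-and-conquer template.
- the characteristic-root method — an index-dependent weight blocks the pure exponential ansatz.


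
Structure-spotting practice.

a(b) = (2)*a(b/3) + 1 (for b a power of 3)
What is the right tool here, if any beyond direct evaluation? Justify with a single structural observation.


Technique: the master substitution — the recursive call is at index b/3 rather than a shift, a divide-and-conquer shape — substituting b = 3^m linearizes it.


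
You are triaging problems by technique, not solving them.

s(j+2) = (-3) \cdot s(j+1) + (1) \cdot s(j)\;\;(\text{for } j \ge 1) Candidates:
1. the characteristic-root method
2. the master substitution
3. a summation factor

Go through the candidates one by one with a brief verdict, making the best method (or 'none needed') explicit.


Best approach: the characteristic-root method — because shifting j leaves the equation's coefficients unchanged, exponential trials reduce it to algebra.
- the characteristic-root method — a fit — the right tool for this form.
- the master substitution: the recursion steps by a constant offset, so exponential reindexing is pointless.
- a summation factor — the recurrence reaches back more than one step, outside the first-order family a summation factor normalizes.


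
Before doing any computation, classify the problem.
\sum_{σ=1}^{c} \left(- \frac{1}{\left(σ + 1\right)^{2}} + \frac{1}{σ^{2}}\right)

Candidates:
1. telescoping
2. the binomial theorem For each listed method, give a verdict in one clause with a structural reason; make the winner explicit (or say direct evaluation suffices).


Method: telescoping — the summand is \frac{1}{σ^{2}} minus the same expression shifted by one, so consecutive terms cancel in pairs.
- telescoping — applicable, and directly so.
- the binomial theorem — there is no sum-raised-to-a-power identity hiding in these terms.


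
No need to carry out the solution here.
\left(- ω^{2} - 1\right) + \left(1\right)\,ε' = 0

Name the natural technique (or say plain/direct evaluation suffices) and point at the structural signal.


Best approach: no special technique — the slope is a pure function of ω; integrate both sides and be done.


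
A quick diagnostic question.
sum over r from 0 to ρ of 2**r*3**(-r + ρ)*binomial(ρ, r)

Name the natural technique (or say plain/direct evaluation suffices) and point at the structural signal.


Method: the binomial theorem — binomial(ρ, r) weighting matched powers of 2 and 3 is the expanded form of (2 + 3)^ρ — fold it back up.


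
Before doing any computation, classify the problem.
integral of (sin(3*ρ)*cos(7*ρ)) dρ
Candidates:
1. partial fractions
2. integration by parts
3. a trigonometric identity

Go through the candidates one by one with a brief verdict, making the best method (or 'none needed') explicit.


Method: a trigonometric identity — mixed-frequency products such as sin(3*ρ)*cos(7*ρ) are designed for the product-to-sum formula.
- partial fractions: there is no rational-function structure to decompose.
- integration by parts — not the fit here: there is no polynomial factor to ladder down — parts can still close the trigonometric product by recursion, though the identity rewrite is the direct route.
- a trigonometric identity: yes, a natural case for it.


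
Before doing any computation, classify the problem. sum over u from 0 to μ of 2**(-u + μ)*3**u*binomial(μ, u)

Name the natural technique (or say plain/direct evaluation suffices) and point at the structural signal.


Best approach: the binomial theorem — terms weighting binomial(μ, u) against matched powers of 3 and 2 reassemble into (3 + 2)^μ by the binomial theorem.


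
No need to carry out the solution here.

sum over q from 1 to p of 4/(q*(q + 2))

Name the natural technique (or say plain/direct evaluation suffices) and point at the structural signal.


Method: telescoping — 4/(q*(q + 2)) hides a difference of shifted reciprocals — decompose it and the middle of the sum vanishes.


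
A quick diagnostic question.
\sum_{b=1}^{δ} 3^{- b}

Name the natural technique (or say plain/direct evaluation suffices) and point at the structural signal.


Diagnosis: the geometric series formula — consecutive terms stand in a fixed index-free ratio — the geometric sum formula closes it.


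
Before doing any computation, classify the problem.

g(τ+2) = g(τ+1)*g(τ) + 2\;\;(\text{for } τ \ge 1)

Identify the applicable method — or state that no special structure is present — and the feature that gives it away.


Technique: no special technique — once the recursion is nonlinear, characteristic roots, master substitutions, and summation factors are all off the table.


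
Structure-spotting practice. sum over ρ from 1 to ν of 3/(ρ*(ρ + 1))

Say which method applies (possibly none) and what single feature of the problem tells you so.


Technique: telescoping — split 3/(ρ*(ρ + 1)) by partial fractions and the pieces are one function at shifted arguments — interior terms cancel.


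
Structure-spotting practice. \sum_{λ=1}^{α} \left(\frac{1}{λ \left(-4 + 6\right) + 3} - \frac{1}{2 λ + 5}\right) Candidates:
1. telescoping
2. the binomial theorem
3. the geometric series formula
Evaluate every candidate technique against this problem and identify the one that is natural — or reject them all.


Method: telescoping — the summand is built as \frac{1}{λ \left(-4 + 6\right) + 3} minus its own successor — adjacent terms annihilate down the line.
- telescoping — applicable, and directly so.
- the binomial theorem: the terms lack the binomial-coefficient-weighted complementary-power pattern of an expansion.
- the geometric series formula: consecutive terms are not related by a fixed multiplier.
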